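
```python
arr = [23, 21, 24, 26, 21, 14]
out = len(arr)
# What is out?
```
Trace:
  arr=[23, 21, 24, 26, 21, 14]
  arr=[23, 21, 24, 26, 21, 14], out=6

Final answer: 6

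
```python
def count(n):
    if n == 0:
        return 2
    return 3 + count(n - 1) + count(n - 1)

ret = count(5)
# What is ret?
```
Call trace (a repeated sub-call is expanded the first time; later identical calls just restate its return value):
count(n=5)
  count(n=4)
    count(n=3)
      count(n=2)
        count(n=1)
          count(n=0)
          -> return 2
          count(n=0)
          -> return 2
        -> return 7
        count(n=1) -> return 7  (same call as traced above)
      -> return 17
      count(n=2) -> return 17  (same call as traced above)
    -> return 37
    count(n=3) -> return 37  (same call as traced above)
  -> return 77
  count(n=4) -> return 77  (same call as traced above)
-> return 157

Final answer: 157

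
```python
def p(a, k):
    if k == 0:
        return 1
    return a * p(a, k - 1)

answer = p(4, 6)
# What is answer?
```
Call trace:
p(a=4, k=6)
  p(a=4, k=5)
    p(a=4, k=4)
      p(a=4, k=3)
        p(a=4, k=2)
          p(a=4, k=1)
            p(a=4, k=0)
            -> return 1
          -> return 4
        -> return 16
      -> return 64
    -> return 256
  -> return 1024
-> return 4096

Final answer: 4096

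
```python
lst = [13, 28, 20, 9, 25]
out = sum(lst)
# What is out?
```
Trace:
  lst=[13, 28, 20, 9, 25]
  lst=[13, 28, 20, 9, 25], out=95

Final answer: 95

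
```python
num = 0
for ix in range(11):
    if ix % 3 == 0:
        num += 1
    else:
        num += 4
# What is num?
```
Trace:
  num=0
  num=1, ix=0
  num=5, ix=1
  num=9, ix=2
  num=10, ix=3
  num=14, ix=4
  num=18, ix=5
  num=19, ix=6
  num=23, ix=7
  num=27, ix=8
  num=28, ix=9
  num=32, ix=10

Final answer: 32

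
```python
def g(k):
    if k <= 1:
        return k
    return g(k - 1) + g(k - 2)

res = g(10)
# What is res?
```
Call trace (a repeated sub-call is expanded the first time; later identical calls just restate its return value):
g(k=10)
  g(k=9)
    g(k=8)
      g(k=7)
        g(k=6)
          g(k=5)
            g(k=4)
              g(k=3)
                g(k=2)
                  g(k=1)
                  -> return 1
                  g(k=0)
                  -> return 0
                -> return 1
                g(k=1)
                -> return 1
              -> return 2
              g(k=2) -> return 1  (same call as traced above)
            -> return 3
            g(k=3) -> return 2  (same call as traced above)
          -> return 5
          g(k=4) -> return 3  (same call as traced above)
        -> return 8
        g(k=5) -> return 5  (same call as traced above)
      -> return 13
      g(k=6) -> return 8  (same call as traced above)
    -> return 21
    g(k=7) -> return 13  (same call as traced above)
  -> return 34
  g(k=8) -> return 21  (same call as traced above)
-> return 55

Final answer: 55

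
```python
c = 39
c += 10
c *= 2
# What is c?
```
Trace:
  c=39
  c=49
  c=98

Final answer: 98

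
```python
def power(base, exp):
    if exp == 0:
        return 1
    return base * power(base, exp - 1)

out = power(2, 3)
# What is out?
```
Call trace:
power(base=2, exp=3)
  power(base=2, exp=2)
    power(base=2, exp=1)
      power(base=2, exp=0)
      -> return 1
    -> return 2
  -> return 4
-> return 8

Final answer: 8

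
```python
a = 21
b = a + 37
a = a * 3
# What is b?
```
Trace:
  a=21
  a=21, b=58
  a=63, b=58

Final answer: 58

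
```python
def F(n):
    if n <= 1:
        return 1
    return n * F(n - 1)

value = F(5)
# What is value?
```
Call trace:
F(n=5)
  F(n=4)
    F(n=3)
      F(n=2)
        F(n=1)
        -> return 1
      -> return 2
    -> return 6
  -> return 24
-> return 120

Final answer: 120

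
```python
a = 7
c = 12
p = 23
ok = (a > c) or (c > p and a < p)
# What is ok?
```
Trace:
  a=7
  a=7, c=12
  a=7, c=12, p=23
  a=7, c=12, p=23, ok=False

Final answer: False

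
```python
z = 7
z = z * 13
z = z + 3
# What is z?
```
Trace:
  z=7
  z=91
  z=94

Final answer: 94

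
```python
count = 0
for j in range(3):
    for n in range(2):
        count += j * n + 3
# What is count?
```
Trace:
  count=0
  count=3, j=0, n=0
  count=6, j=0, n=1
  count=9, j=1, n=0
  count=13, j=1, n=1
  count=16, j=2, n=0
  count=21, j=2, n=1

Final answer: 21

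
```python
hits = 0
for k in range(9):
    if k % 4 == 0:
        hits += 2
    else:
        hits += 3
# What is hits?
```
Trace:
  hits=0
  hits=2, k=0
  hits=5, k=1
  hits=8, k=2
  hits=11, k=3
  hits=13, k=4
  hits=16, k=5
  hits=19, k=6
  hits=22, k=7
  hits=24, k=8

Final answer: 24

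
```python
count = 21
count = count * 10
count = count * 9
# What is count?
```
Trace:
  count=21
  count=210
  count=1890

Final answer: 1890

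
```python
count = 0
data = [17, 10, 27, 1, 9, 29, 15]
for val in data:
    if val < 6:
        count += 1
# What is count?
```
Trace:
  count=0
  count=0, val=17
  count=0, val=10
  count=0, val=27
  count=1, val=1
  count=1, val=9
  count=1, val=29
  count=1, val=15

Final answer: 1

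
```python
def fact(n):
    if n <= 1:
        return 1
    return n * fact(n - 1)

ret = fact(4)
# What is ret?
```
Call trace:
fact(n=4)
  fact(n=3)
    fact(n=2)
      fact(n=1)
      -> return 1
    -> return 2
  -> return 6
-> return 24

Final answer: 24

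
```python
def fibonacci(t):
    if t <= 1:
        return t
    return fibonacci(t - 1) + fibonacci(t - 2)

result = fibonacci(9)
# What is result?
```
Call trace (a repeated sub-call is expanded the first time; later identical calls just restate its return value):
fibonacci(t=9)
  fibonacci(t=8)
    fibonacci(t=7)
      fibonacci(t=6)
        fibonacci(t=5)
          fibonacci(t=4)
            fibonacci(t=3)
              fibonacci(t=2)
                fibonacci(t=1)
                -> return 1
                fibonacci(t=0)
                -> return 0
              -> return 1
              fibonacci(t=1)
              -> return 1
            -> return 2
            fibonacci(t=2) -> return 1  (same call as traced above)
          -> return 3
          fibonacci(t=3) -> return 2  (same call as traced above)
        -> return 5
        fibonacci(t=4) -> return 3  (same call as traced above)
      -> return 8
      fibonacci(t=5) -> return 5  (same call as traced above)
    -> return 13
    fibonacci(t=6) -> return 8  (same call as traced above)
  -> return 21
  fibonacci(t=7) -> return 13  (same call as traced above)
-> return 34

Final answer: 34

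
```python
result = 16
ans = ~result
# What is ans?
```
Trace:
  result=16
  result=16, ans=-17

Final answer: -17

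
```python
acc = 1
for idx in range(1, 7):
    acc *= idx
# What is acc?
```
Trace:
  acc=1
  acc=1, idx=1
  acc=2, idx=2
  acc=6, idx=3
  acc=24, idx=4
  acc=120, idx=5
  acc=720, idx=6

Final answer: 720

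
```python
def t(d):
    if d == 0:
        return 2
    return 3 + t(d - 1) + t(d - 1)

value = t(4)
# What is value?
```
Call trace (a repeated sub-call is expanded the first time; later identical calls just restate its return value):
t(d=4)
  t(d=3)
    t(d=2)
      t(d=1)
        t(d=0)
        -> return 2
        t(d=0)
        -> return 2
      -> return 7
      t(d=1) -> return 7  (same call as traced above)
    -> return 17
    t(d=2) -> return 17  (same call as traced above)
  -> return 37
  t(d=3) -> return 37  (same call as traced above)
-> return 77

Final answer: 77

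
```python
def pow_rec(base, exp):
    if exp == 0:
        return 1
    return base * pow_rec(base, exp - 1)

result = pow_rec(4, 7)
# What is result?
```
Call trace:
pow_rec(base=4, exp=7)
  pow_rec(base=4, exp=6)
    pow_rec(base=4, exp=5)
      pow_rec(base=4, exp=4)
        pow_rec(base=4, exp=3)
          pow_rec(base=4, exp=2)
            pow_rec(base=4, exp=1)
              pow_rec(base=4, exp=0)
              -> return 1
            -> return 4
          -> return 16
        -> return 64
      -> return 256
    -> return 1024
  -> return 4096
-> return 16384

Final answer: 16384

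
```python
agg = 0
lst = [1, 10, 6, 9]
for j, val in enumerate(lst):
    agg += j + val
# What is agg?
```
Trace:
  agg=0
  agg=1, j=0, val=1
  agg=12, j=1, val=10
  agg=20, j=2, val=6
  agg=32, j=3, val=9

Final answer: 32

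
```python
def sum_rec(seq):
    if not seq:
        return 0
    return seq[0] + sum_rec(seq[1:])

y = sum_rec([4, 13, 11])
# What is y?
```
Call trace:
sum_rec(seq=[4, 13, 11])
  sum_rec(seq=[13, 11])
    sum_rec(seq=[11])
      sum_rec(seq=[])
      -> return 0
    -> return 11
  -> return 24
-> return 28

Final answer: 28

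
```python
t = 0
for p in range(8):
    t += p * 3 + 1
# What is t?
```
Trace:
  t=0
  t=1, p=0
  t=5, p=1
  t=12, p=2
  t=22, p=3
  t=35, p=4
  t=51, p=5
  t=70, p=6
  t=92, p=7

Final answer: 92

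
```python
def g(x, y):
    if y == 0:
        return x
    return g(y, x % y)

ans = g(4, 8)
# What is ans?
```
Call trace:
g(x=4, y=8)
  g(x=8, y=4)
    g(x=4, y=0)
    -> return 4
  -> return 4
-> return 4

Final answer: 4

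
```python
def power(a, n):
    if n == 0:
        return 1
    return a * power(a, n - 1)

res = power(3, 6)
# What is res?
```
Call trace:
power(a=3, n=6)
  power(a=3, n=5)
    power(a=3, n=4)
      power(a=3, n=3)
        power(a=3, n=2)
          power(a=3, n=1)
            power(a=3, n=0)
            -> return 1
          -> return 3
        -> return 9
      -> return 27
    -> return 81
  -> return 243
-> return 729

Final answer: 729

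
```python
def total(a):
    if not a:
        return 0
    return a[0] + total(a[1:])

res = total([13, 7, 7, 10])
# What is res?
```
Call trace:
total(a=[13, 7, 7, 10])
  total(a=[7, 7, 10])
    total(a=[7, 10])
      total(a=[10])
        total(a=[])
        -> return 0
      -> return 10
    -> return 17
  -> return 24
-> return 37

Final answer: 37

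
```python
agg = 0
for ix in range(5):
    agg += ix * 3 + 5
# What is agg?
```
Trace:
  agg=0
  agg=5, ix=0
  agg=13, ix=1
  agg=24, ix=2
  agg=38, ix=3
  agg=55, ix=4

Final answer: 55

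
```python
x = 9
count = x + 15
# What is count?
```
Trace:
  x=9
  x=9, count=24

Final answer: 24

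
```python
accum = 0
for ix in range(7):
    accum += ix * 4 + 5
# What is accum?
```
Trace:
  accum=0
  accum=5, ix=0
  accum=14, ix=1
  accum=27, ix=2
  accum=44, ix=3
  accum=65, ix=4
  accum=90, ix=5
  accum=119, ix=6

Final answer: 119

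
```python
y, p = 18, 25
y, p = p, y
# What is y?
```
Trace:
  y=18, p=25
  y=25, p=18

Final answer: 25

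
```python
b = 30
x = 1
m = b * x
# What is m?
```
Trace:
  b=30
  b=30, x=1
  b=30, x=1, m=30

Final answer: 30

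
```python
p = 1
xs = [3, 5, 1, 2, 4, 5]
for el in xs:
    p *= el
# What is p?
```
Trace:
  p=1
  p=3, el=3
  p=15, el=5
  p=15, el=1
  p=30, el=2
  p=120, el=4
  p=600, el=5

Final answer: 600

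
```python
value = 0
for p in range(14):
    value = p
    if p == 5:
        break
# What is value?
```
Trace:
  value=0
  value=0, p=0
  value=1, p=1
  value=2, p=2
  value=3, p=3
  value=4, p=4
  value=5, p=5

Final answer: 5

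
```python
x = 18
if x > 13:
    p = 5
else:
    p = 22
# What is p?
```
Trace:
  x=18
  x=18, p=5

Final answer: 5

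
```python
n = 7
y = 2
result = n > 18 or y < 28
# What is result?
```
Trace:
  n=7
  n=7, y=2
  n=7, y=2, result=True

Final answer: True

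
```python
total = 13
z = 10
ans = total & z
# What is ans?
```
Trace:
  total=13
  total=13, z=10
  total=13, z=10, ans=8

Final answer: 8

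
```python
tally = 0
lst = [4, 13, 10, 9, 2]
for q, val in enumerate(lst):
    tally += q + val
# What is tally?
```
Trace:
  tally=0
  tally=4, q=0, val=4
  tally=18, q=1, val=13
  tally=30, q=2, val=10
  tally=42, q=3, val=9
  tally=48, q=4, val=2

Final answer: 48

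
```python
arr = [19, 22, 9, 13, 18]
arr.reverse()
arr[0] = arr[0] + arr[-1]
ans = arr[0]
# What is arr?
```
Trace:
  arr=[19, 22, 9, 13, 18]
  arr=[18, 13, 9, 22, 19]
  arr=[37, 13, 9, 22, 19]
  arr=[37, 13, 9, 22, 19], ans=37

Final answer: [37, 13, 9, 22, 19]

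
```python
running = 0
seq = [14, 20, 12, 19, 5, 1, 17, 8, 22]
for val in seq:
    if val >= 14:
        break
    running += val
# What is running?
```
Trace:
  running=0
  running=0, val=14

Final answer: 0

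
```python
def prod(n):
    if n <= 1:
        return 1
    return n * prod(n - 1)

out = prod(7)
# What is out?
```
Call trace:
prod(n=7)
  prod(n=6)
    prod(n=5)
      prod(n=4)
        prod(n=3)
          prod(n=2)
            prod(n=1)
            -> return 1
          -> return 2
        -> return 6
      -> return 24
    -> return 120
  -> return 720
-> return 5040

Final answer: 5040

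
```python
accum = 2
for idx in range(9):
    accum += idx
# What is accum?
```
Trace:
  accum=2
  accum=2, idx=0
  accum=3, idx=1
  accum=5, idx=2
  accum=8, idx=3
  accum=12, idx=4
  accum=17, idx=5
  accum=23, idx=6
  accum=30, idx=7
  accum=38, idx=8

Final answer: 38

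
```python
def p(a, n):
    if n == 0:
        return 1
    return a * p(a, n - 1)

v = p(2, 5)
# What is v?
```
Call trace:
p(a=2, n=5)
  p(a=2, n=4)
    p(a=2, n=3)
      p(a=2, n=2)
        p(a=2, n=1)
          p(a=2, n=0)
          -> return 1
        -> return 2
      -> return 4
    -> return 8
  -> return 16
-> return 32

Final answer: 32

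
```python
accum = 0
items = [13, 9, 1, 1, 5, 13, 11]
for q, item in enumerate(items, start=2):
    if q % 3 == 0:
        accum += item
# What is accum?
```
Trace:
  accum=0
  accum=0, q=2, item=13
  accum=9, q=3, item=9
  accum=9, q=4, item=1
  accum=9, q=5, item=1
  accum=14, q=6, item=5
  accum=14, q=7, item=13
  accum=14, q=8, item=11

Final answer: 14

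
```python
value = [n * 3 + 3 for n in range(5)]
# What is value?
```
Trace:
  n=0
  n=1
  n=2
  n=3
  n=4
  value=[3, 6, 9, 12, 15]

Final answer: [3, 6, 9, 12, 15]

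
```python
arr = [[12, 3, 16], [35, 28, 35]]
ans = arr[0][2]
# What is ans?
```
Trace:
  arr=[[12, 3, 16], [35, 28, 35]]
  arr=[[12, 3, 16], [35, 28, 35]], ans=16

Final answer: 16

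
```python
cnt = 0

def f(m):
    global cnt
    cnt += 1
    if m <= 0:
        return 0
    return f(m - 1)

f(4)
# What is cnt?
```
Call trace:
f(m=4)
  f(m=3)
    f(m=2)
      f(m=1)
        f(m=0)
        -> return 0
      -> return 0
    -> return 0
  -> return 0
-> return 0

cnt is incremented once per call. f is entered once for each m = 4, 3, 2, 1, 0 (the m <= 0 call returns without recursing), i.e. 4 + 1 calls.
cnt = 5

Final answer: 5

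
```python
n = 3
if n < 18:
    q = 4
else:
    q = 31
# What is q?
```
Trace:
  n=3
  n=3, q=4

Final answer: 4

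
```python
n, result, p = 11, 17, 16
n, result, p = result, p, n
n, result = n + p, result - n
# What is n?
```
Trace:
  n=11, result=17, p=16
  n=17, result=16, p=11
  n=28, result=-1, p=11

Final answer: 28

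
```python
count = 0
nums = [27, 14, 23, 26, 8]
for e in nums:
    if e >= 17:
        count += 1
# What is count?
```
Trace:
  count=0
  count=1, e=27
  count=1, e=14
  count=2, e=23
  count=3, e=26
  count=3, e=8

Final answer: 3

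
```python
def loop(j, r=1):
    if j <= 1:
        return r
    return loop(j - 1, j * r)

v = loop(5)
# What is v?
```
Call trace:
loop(j=5, r=1)
  loop(j=4, r=5)
    loop(j=3, r=20)
      loop(j=2, r=60)
        loop(j=1, r=120)
        -> return 120
      -> return 120
    -> return 120
  -> return 120
-> return 120

Final answer: 120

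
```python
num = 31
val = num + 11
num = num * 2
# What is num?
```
Trace:
  num=31
  num=31, val=42
  num=62, val=42

Final answer: 62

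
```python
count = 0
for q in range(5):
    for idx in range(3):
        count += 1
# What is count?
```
Trace:
  count=0
  count=1, q=0, idx=0
  count=2, q=0, idx=1
  count=3, q=0, idx=2
  count=4, q=1, idx=0
  count=5, q=1, idx=1
  count=6, q=1, idx=2
  count=7, q=2, idx=0
  count=8, q=2, idx=1
  count=9, q=2, idx=2
  count=10, q=3, idx=0
  count=11, q=3, idx=1
  count=12, q=3, idx=2
  count=13, q=4, idx=0
  count=14, q=4, idx=1
  count=15, q=4, idx=2

Final answer: 15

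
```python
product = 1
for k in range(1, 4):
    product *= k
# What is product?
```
Trace:
  product=1
  product=1, k=1
  product=2, k=2
  product=6, k=3

Final answer: 6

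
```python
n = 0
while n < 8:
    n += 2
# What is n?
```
Trace:
  n=0
  n=2
  n=4
  n=6
  n=8

Final answer: 8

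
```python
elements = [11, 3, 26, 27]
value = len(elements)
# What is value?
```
Trace:
  elements=[11, 3, 26, 27]
  elements=[11, 3, 26, 27], value=4

Final answer: 4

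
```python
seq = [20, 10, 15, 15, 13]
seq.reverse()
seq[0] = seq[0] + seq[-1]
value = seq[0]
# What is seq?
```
Trace:
  seq=[20, 10, 15, 15, 13]
  seq=[13, 15, 15, 10, 20]
  seq=[33, 15, 15, 10, 20]
  seq=[33, 15, 15, 10, 20], value=33

Final answer: [33, 15, 15, 10, 20]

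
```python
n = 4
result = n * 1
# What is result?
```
Trace:
  n=4
  n=4, result=4

Final answer: 4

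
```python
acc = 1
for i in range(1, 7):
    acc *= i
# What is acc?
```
Trace:
  acc=1
  acc=1, i=1
  acc=2, i=2
  acc=6, i=3
  acc=24, i=4
  acc=120, i=5
  acc=720, i=6

Final answer: 720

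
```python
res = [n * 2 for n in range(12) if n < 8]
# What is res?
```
Trace:
  n=0
  n=1
  n=2
  n=3
  n=4
  n=5
  n=6
  n=7
  n=8
  n=9
  n=10
  n=11
  res=[0, 2, 4, 6, 8, 10, 12, 14]

Final answer: [0, 2, 4, 6, 8, 10, 12, 14]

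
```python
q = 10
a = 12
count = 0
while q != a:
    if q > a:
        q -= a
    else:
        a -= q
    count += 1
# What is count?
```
Trace:
  q=10
  q=10, a=12
  q=10, a=12, count=0
  q=10, a=2, count=1
  q=8, a=2, count=2
  q=6, a=2, count=3
  q=4, a=2, count=4
  q=2, a=2, count=5

Final answer: 5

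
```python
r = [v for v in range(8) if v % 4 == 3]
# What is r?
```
Trace:
  v=0
  v=1
  v=2
  v=3
  v=4
  v=5
  v=6
  v=7
  r=[3, 7]

Final answer: [3, 7]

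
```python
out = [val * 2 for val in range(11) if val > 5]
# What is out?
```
Trace:
  val=0
  val=1
  val=2
  val=3
  val=4
  val=5
  val=6
  val=7
  val=8
  val=9
  val=10
  out=[12, 14, 16, 18, 20]

Final answer: [12, 14, 16, 18, 20]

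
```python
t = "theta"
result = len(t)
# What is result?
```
Trace:
  t='theta'
  t='theta', result=5

Final answer: 5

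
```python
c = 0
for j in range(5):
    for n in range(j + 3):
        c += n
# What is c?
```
Trace:
  c=0
  c=0, j=0, n=0
  c=1, j=0, n=1
  c=3, j=0, n=2
  c=3, j=1, n=0
  c=4, j=1, n=1
  c=6, j=1, n=2
  c=9, j=1, n=3
  c=9, j=2, n=0
  c=10, j=2, n=1
  c=12, j=2, n=2
  c=15, j=2, n=3
  c=19, j=2, n=4
  c=19, j=3, n=0
  c=20, j=3, n=1
  c=22, j=3, n=2
  c=25, j=3, n=3
  c=29, j=3, n=4
  c=34, j=3, n=5
  c=34, j=4, n=0
  c=35, j=4, n=1
  c=37, j=4, n=2
  c=40, j=4, n=3
  c=44, j=4, n=4
  c=49, j=4, n=5
  c=55, j=4, n=6

Final answer: 55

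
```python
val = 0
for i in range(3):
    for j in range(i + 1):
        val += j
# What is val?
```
Trace:
  val=0
  val=0, i=0, j=0
  val=0, i=1, j=0
  val=1, i=1, j=1
  val=1, i=2, j=0
  val=2, i=2, j=1
  val=4, i=2, j=2

Final answer: 4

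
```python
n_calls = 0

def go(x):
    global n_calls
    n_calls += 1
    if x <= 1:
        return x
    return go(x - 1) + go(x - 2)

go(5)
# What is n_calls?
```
Call trace (a repeated sub-call is expanded the first time; later identical calls just restate its return value):
go(x=5)
  go(x=4)
    go(x=3)
      go(x=2)
        go(x=1)
        -> return 1
        go(x=0)
        -> return 0
      -> return 1
      go(x=1)
      -> return 1
    -> return 2
    go(x=2) -> return 1  (same call as traced above)
  -> return 3
  go(x=3) -> return 2  (same call as traced above)
-> return 5

n_calls is incremented once per call, so count the calls in each subtree. Let C(x) = number of calls made by go(x).
C(0) = C(1) = 1 (base case, no recursion); C(x) = 1 + C(x - 1) + C(x - 2) otherwise.
C(2) = 1 + C(1) + C(0) = 1 + 1 + 1 = 3
C(3) = 1 + C(2) + C(1) = 1 + 3 + 1 = 5
C(4) = 1 + C(3) + C(2) = 1 + 5 + 3 = 9
C(5) = 1 + C(4) + C(3) = 1 + 9 + 5 = 15
n_calls = C(5) = 15

Final answer: 15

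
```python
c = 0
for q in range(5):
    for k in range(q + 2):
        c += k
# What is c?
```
Trace:
  c=0
  c=0, q=0, k=0
  c=1, q=0, k=1
  c=1, q=1, k=0
  c=2, q=1, k=1
  c=4, q=1, k=2
  c=4, q=2, k=0
  c=5, q=2, k=1
  c=7, q=2, k=2
  c=10, q=2, k=3
  c=10, q=3, k=0
  c=11, q=3, k=1
  c=13, q=3, k=2
  c=16, q=3, k=3
  c=20, q=3, k=4
  c=20, q=4, k=0
  c=21, q=4, k=1
  c=23, q=4, k=2
  c=26, q=4, k=3
  c=30, q=4, k=4
  c=35, q=4, k=5

Final answer: 35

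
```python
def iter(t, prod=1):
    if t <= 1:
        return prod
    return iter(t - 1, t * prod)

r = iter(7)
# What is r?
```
Call trace:
iter(t=7, prod=1)
  iter(t=6, prod=7)
    iter(t=5, prod=42)
      iter(t=4, prod=210)
        iter(t=3, prod=840)
          iter(t=2, prod=2520)
            iter(t=1, prod=5040)
            -> return 5040
          -> return 5040
        -> return 5040
      -> return 5040
    -> return 5040
  -> return 5040
-> return 5040

Final answer: 5040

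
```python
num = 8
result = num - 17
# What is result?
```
Trace:
  num=8
  num=8, result=-9

Final answer: -9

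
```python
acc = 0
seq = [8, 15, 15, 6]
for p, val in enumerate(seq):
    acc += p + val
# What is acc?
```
Trace:
  acc=0
  acc=8, p=0, val=8
  acc=24, p=1, val=15
  acc=41, p=2, val=15
  acc=50, p=3, val=6

Final answer: 50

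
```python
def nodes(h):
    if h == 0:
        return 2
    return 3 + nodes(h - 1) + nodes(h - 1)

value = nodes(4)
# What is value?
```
Call trace (a repeated sub-call is expanded the first time; later identical calls just restate its return value):
nodes(h=4)
  nodes(h=3)
    nodes(h=2)
      nodes(h=1)
        nodes(h=0)
        -> return 2
        nodes(h=0)
        -> return 2
      -> return 7
      nodes(h=1) -> return 7  (same call as traced above)
    -> return 17
    nodes(h=2) -> return 17  (same call as traced above)
  -> return 37
  nodes(h=3) -> return 37  (same call as traced above)
-> return 77

Final answer: 77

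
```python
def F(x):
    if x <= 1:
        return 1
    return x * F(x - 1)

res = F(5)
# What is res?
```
Call trace:
F(x=5)
  F(x=4)
    F(x=3)
      F(x=2)
        F(x=1)
        -> return 1
      -> return 2
    -> return 6
  -> return 24
-> return 120

Final answer: 120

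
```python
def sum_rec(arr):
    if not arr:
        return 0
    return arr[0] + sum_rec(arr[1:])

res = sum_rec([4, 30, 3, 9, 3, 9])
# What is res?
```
Call trace:
sum_rec(arr=[4, 30, 3, 9, 3, 9])
  sum_rec(arr=[30, 3, 9, 3, 9])
    sum_rec(arr=[3, 9, 3, 9])
      sum_rec(arr=[9, 3, 9])
        sum_rec(arr=[3, 9])
          sum_rec(arr=[9])
            sum_rec(arr=[])
            -> return 0
          -> return 9
        -> return 12
      -> return 21
    -> return 24
  -> return 54
-> return 58

Final answer: 58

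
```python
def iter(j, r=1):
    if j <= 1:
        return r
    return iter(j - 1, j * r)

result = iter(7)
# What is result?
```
Call trace:
iter(j=7, r=1)
  iter(j=6, r=7)
    iter(j=5, r=42)
      iter(j=4, r=210)
        iter(j=3, r=840)
          iter(j=2, r=2520)
            iter(j=1, r=5040)
            -> return 5040
          -> return 5040
        -> return 5040
      -> return 5040
    -> return 5040
  -> return 5040
-> return 5040

Final answer: 5040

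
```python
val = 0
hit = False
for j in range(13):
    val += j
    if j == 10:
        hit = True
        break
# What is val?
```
Trace:
  val=0
  val=0, hit=False
  val=0, hit=False, j=0
  val=1, hit=False, j=1
  val=3, hit=False, j=2
  val=6, hit=False, j=3
  val=10, hit=False, j=4
  val=15, hit=False, j=5
  val=21, hit=False, j=6
  val=28, hit=False, j=7
  val=36, hit=False, j=8
  val=45, hit=False, j=9
  val=55, hit=True, j=10

Final answer: 55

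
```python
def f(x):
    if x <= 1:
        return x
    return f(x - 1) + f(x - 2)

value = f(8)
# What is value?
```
Call trace (a repeated sub-call is expanded the first time; later identical calls just restate its return value):
f(x=8)
  f(x=7)
    f(x=6)
      f(x=5)
        f(x=4)
          f(x=3)
            f(x=2)
              f(x=1)
              -> return 1
              f(x=0)
              -> return 0
            -> return 1
            f(x=1)
            -> return 1
          -> return 2
          f(x=2) -> return 1  (same call as traced above)
        -> return 3
        f(x=3) -> return 2  (same call as traced above)
      -> return 5
      f(x=4) -> return 3  (same call as traced above)
    -> return 8
    f(x=5) -> return 5  (same call as traced above)
  -> return 13
  f(x=6) -> return 8  (same call as traced above)
-> return 21

Final answer: 21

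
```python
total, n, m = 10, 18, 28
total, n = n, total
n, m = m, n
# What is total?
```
Trace:
  total=10, n=18, m=28
  total=18, n=10, m=28
  total=18, n=28, m=10

Final answer: 18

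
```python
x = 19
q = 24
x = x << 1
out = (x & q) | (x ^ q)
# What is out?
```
Trace:
  x=19
  x=19, q=24
  x=38, q=24
  x=38, q=24, out=62

Final answer: 62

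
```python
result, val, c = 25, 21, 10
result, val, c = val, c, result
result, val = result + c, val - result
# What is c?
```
Trace:
  result=25, val=21, c=10
  result=21, val=10, c=25
  result=46, val=-11, c=25

Final answer: 25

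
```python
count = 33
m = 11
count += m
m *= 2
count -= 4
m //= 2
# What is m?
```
Trace:
  count=33
  count=33, m=11
  count=44, m=11
  count=44, m=22
  count=40, m=22
  count=40, m=11

Final answer: 11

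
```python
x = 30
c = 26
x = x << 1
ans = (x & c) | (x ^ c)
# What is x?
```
Trace:
  x=30
  x=30, c=26
  x=60, c=26
  x=60, c=26, ans=62

Final answer: 60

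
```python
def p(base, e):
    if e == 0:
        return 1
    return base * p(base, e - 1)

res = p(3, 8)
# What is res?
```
Call trace:
p(base=3, e=8)
  p(base=3, e=7)
    p(base=3, e=6)
      p(base=3, e=5)
        p(base=3, e=4)
          p(base=3, e=3)
            p(base=3, e=2)
              p(base=3, e=1)
                p(base=3, e=0)
                -> return 1
              -> return 3
            -> return 9
          -> return 27
        -> return 81
      -> return 243
    -> return 729
  -> return 2187
-> return 6561

Final answer: 6561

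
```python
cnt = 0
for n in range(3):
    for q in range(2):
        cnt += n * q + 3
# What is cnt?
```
Trace:
  cnt=0
  cnt=3, n=0, q=0
  cnt=6, n=0, q=1
  cnt=9, n=1, q=0
  cnt=13, n=1, q=1
  cnt=16, n=2, q=0
  cnt=21, n=2, q=1

Final answer: 21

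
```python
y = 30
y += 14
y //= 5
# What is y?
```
Trace:
  y=30
  y=44
  y=8

Final answer: 8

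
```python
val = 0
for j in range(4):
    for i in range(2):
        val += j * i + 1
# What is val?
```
Trace:
  val=0
  val=1, j=0, i=0
  val=2, j=0, i=1
  val=3, j=1, i=0
  val=5, j=1, i=1
  val=6, j=2, i=0
  val=9, j=2, i=1
  val=10, j=3, i=0
  val=14, j=3, i=1

Final answer: 14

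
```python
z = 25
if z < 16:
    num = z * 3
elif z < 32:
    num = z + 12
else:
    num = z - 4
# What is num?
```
Trace:
  z=25
  z=25, num=37

Final answer: 37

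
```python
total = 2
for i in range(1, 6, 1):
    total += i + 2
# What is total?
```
Trace:
  total=2
  total=5, i=1
  total=9, i=2
  total=14, i=3
  total=20, i=4
  total=27, i=5

Final answer: 27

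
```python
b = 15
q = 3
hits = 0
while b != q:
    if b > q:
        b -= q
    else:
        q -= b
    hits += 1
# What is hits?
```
Trace:
  b=15
  b=15, q=3
  b=15, q=3, hits=0
  b=12, q=3, hits=1
  b=9, q=3, hits=2
  b=6, q=3, hits=3
  b=3, q=3, hits=4

Final answer: 4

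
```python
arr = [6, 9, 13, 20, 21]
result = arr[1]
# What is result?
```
Trace:
  arr=[6, 9, 13, 20, 21]
  arr=[6, 9, 13, 20, 21], result=9

Final answer: 9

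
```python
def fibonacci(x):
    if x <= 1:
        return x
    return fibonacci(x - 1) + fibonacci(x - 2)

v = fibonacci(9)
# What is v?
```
Call trace (a repeated sub-call is expanded the first time; later identical calls just restate its return value):
fibonacci(x=9)
  fibonacci(x=8)
    fibonacci(x=7)
      fibonacci(x=6)
        fibonacci(x=5)
          fibonacci(x=4)
            fibonacci(x=3)
              fibonacci(x=2)
                fibonacci(x=1)
                -> return 1
                fibonacci(x=0)
                -> return 0
              -> return 1
              fibonacci(x=1)
              -> return 1
            -> return 2
            fibonacci(x=2) -> return 1  (same call as traced above)
          -> return 3
          fibonacci(x=3) -> return 2  (same call as traced above)
        -> return 5
        fibonacci(x=4) -> return 3  (same call as traced above)
      -> return 8
      fibonacci(x=5) -> return 5  (same call as traced above)
    -> return 13
    fibonacci(x=6) -> return 8  (same call as traced above)
  -> return 21
  fibonacci(x=7) -> return 13  (same call as traced above)
-> return 34

Final answer: 34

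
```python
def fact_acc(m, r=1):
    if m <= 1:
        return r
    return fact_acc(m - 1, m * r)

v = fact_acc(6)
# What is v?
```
Call trace:
fact_acc(m=6, r=1)
  fact_acc(m=5, r=6)
    fact_acc(m=4, r=30)
      fact_acc(m=3, r=120)
        fact_acc(m=2, r=360)
          fact_acc(m=1, r=720)
          -> return 720
        -> return 720
      -> return 720
    -> return 720
  -> return 720
-> return 720

Final answer: 720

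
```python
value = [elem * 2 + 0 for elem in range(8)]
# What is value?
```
Trace:
  elem=0
  elem=1
  elem=2
  elem=3
  elem=4
  elem=5
  elem=6
  elem=7
  value=[0, 2, 4, 6, 8, 10, 12, 14]

Final answer: [0, 2, 4, 6, 8, 10, 12, 14]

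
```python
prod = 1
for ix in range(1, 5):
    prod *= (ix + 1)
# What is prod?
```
Trace:
  prod=1
  prod=2, ix=1
  prod=6, ix=2
  prod=24, ix=3
  prod=120, ix=4

Final answer: 120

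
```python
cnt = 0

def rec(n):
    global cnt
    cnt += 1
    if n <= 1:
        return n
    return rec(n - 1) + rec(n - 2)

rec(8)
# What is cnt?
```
Call trace (a repeated sub-call is expanded the first time; later identical calls just restate its return value):
rec(n=8)
  rec(n=7)
    rec(n=6)
      rec(n=5)
        rec(n=4)
          rec(n=3)
            rec(n=2)
              rec(n=1)
              -> return 1
              rec(n=0)
              -> return 0
            -> return 1
            rec(n=1)
            -> return 1
          -> return 2
          rec(n=2) -> return 1  (same call as traced above)
        -> return 3
        rec(n=3) -> return 2  (same call as traced above)
      -> return 5
      rec(n=4) -> return 3  (same call as traced above)
    -> return 8
    rec(n=5) -> return 5  (same call as traced above)
  -> return 13
  rec(n=6) -> return 8  (same call as traced above)
-> return 21

cnt is incremented once per call, so count the calls in each subtree. Let C(n) = number of calls made by rec(n).
C(0) = C(1) = 1 (base case, no recursion); C(n) = 1 + C(n - 1) + C(n - 2) otherwise.
C(2) = 1 + C(1) + C(0) = 1 + 1 + 1 = 3
C(3) = 1 + C(2) + C(1) = 1 + 3 + 1 = 5
C(4) = 1 + C(3) + C(2) = 1 + 5 + 3 = 9
C(5) = 1 + C(4) + C(3) = 1 + 9 + 5 = 15
C(6) = 1 + C(5) + C(4) = 1 + 15 + 9 = 25
C(7) = 1 + C(6) + C(5) = 1 + 25 + 15 = 41
C(8) = 1 + C(7) + C(6) = 1 + 41 + 25 = 67
cnt = C(8) = 67

Final answer: 67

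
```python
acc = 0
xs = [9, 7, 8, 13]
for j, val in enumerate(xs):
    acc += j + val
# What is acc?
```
Trace:
  acc=0
  acc=9, j=0, val=9
  acc=17, j=1, val=7
  acc=27, j=2, val=8
  acc=43, j=3, val=13

Final answer: 43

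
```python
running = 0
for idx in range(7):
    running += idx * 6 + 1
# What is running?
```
Trace:
  running=0
  running=1, idx=0
  running=8, idx=1
  running=21, idx=2
  running=40, idx=3
  running=65, idx=4
  running=96, idx=5
  running=133, idx=6

Final answer: 133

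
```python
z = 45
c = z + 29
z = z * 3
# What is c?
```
Trace:
  z=45
  z=45, c=74
  z=135, c=74

Final answer: 74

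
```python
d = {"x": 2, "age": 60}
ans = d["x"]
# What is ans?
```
Trace:
  d={'x': 2, 'age': 60}
  d={'x': 2, 'age': 60}, ans=2

Final answer: 2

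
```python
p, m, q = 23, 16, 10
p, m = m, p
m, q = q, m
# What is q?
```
Trace:
  p=23, m=16, q=10
  p=16, m=23, q=10
  p=16, m=10, q=23

Final answer: 23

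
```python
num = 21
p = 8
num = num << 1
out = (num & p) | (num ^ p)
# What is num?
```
Trace:
  num=21
  num=21, p=8
  num=42, p=8
  num=42, p=8, out=42

Final answer: 42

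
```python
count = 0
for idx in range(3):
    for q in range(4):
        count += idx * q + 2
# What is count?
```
Trace:
  count=0
  count=2, idx=0, q=0
  count=4, idx=0, q=1
  count=6, idx=0, q=2
  count=8, idx=0, q=3
  count=10, idx=1, q=0
  count=13, idx=1, q=1
  count=17, idx=1, q=2
  count=22, idx=1, q=3
  count=24, idx=2, q=0
  count=28, idx=2, q=1
  count=34, idx=2, q=2
  count=42, idx=2, q=3

Final answer: 42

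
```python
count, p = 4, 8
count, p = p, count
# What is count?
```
Trace:
  count=4, p=8
  count=8, p=4

Final answer: 8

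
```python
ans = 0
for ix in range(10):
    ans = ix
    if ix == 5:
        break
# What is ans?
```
Trace:
  ans=0
  ans=0, ix=0
  ans=1, ix=1
  ans=2, ix=2
  ans=3, ix=3
  ans=4, ix=4
  ans=5, ix=5

Final answer: 5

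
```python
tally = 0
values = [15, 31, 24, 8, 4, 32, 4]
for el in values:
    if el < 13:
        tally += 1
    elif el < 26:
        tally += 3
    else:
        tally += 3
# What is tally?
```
Trace:
  tally=0
  tally=3, el=15
  tally=6, el=31
  tally=9, el=24
  tally=10, el=8
  tally=11, el=4
  tally=14, el=32
  tally=15, el=4

Final answer: 15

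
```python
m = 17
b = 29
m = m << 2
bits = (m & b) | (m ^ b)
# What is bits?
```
Trace:
  m=17
  m=17, b=29
  m=68, b=29
  m=68, b=29, bits=93

Final answer: 93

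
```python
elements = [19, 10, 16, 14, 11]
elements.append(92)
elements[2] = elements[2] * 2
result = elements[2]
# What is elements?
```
Trace:
  elements=[19, 10, 16, 14, 11]
  elements=[19, 10, 16, 14, 11, 92]
  elements=[19, 10, 32, 14, 11, 92]
  elements=[19, 10, 32, 14, 11, 92], result=32

Final answer: [19, 10, 32, 14, 11, 92]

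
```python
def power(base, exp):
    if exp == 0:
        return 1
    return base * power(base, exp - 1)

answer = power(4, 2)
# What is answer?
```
Call trace:
power(base=4, exp=2)
  power(base=4, exp=1)
    power(base=4, exp=0)
    -> return 1
  -> return 4
-> return 16

Final answer: 16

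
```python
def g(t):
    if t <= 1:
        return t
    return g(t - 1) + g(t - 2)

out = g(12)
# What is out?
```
Call trace (a repeated sub-call is expanded the first time; later identical calls just restate its return value):
g(t=12)
  g(t=11)
    g(t=10)
      g(t=9)
        g(t=8)
          g(t=7)
            g(t=6)
              g(t=5)
                g(t=4)
                  g(t=3)
                    g(t=2)
                      g(t=1)
                      -> return 1
                      g(t=0)
                      -> return 0
                    -> return 1
                    g(t=1)
                    -> return 1
                  -> return 2
                  g(t=2) -> return 1  (same call as traced above)
                -> return 3
                g(t=3) -> return 2  (same call as traced above)
              -> return 5
              g(t=4) -> return 3  (same call as traced above)
            -> return 8
            g(t=5) -> return 5  (same call as traced above)
          -> return 13
          g(t=6) -> return 8  (same call as traced above)
        -> return 21
        g(t=7) -> return 13  (same call as traced above)
      -> return 34
      g(t=8) -> return 21  (same call as traced above)
    -> return 55
    g(t=9) -> return 34  (same call as traced above)
  -> return 89
  g(t=10) -> return 55  (same call as traced above)
-> return 144

Final answer: 144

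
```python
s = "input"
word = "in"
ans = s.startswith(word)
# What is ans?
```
Trace:
  s='input'
  s='input', word='in'
  s='input', word='in', ans=True

Final answer: True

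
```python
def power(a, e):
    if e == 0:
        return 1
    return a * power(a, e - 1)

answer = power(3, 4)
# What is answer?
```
Call trace:
power(a=3, e=4)
  power(a=3, e=3)
    power(a=3, e=2)
      power(a=3, e=1)
        power(a=3, e=0)
        -> return 1
      -> return 3
    -> return 9
  -> return 27
-> return 81

Final answer: 81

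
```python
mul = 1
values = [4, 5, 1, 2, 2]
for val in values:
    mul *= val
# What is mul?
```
Trace:
  mul=1
  mul=4, val=4
  mul=20, val=5
  mul=20, val=1
  mul=40, val=2
  mul=80, val=2

Final answer: 80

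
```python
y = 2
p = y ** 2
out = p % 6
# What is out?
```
Trace:
  y=2
  y=2, p=4
  y=2, p=4, out=4

Final answer: 4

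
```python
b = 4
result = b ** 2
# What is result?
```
Trace:
  b=4
  b=4, result=16

Final answer: 16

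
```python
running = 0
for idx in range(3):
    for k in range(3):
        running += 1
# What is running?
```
Trace:
  running=0
  running=1, idx=0, k=0
  running=2, idx=0, k=1
  running=3, idx=0, k=2
  running=4, idx=1, k=0
  running=5, idx=1, k=1
  running=6, idx=1, k=2
  running=7, idx=2, k=0
  running=8, idx=2, k=1
  running=9, idx=2, k=2

Final answer: 9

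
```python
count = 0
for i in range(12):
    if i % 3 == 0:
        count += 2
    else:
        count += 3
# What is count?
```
Trace:
  count=0
  count=2, i=0
  count=5, i=1
  count=8, i=2
  count=10, i=3
  count=13, i=4
  count=16, i=5
  count=18, i=6
  count=21, i=7
  count=24, i=8
  count=26, i=9
  count=29, i=10
  count=32, i=11

Final answer: 32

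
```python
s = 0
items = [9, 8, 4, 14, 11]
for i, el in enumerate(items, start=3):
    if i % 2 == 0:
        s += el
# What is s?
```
Trace:
  s=0
  s=0, i=3, el=9
  s=8, i=4, el=8
  s=8, i=5, el=4
  s=22, i=6, el=14
  s=22, i=7, el=11

Final answer: 22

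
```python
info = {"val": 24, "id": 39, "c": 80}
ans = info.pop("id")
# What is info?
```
Trace:
  info={'val': 24, 'id': 39, 'c': 80}
  info={'val': 24, 'c': 80}, ans=39

Final answer: {'val': 24, 'c': 80}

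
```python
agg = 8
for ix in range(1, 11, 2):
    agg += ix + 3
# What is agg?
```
Trace:
  agg=8
  agg=12, ix=1
  agg=18, ix=3
  agg=26, ix=5
  agg=36, ix=7
  agg=48, ix=9

Final answer: 48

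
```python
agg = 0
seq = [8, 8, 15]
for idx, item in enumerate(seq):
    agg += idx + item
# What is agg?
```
Trace:
  agg=0
  agg=8, idx=0, item=8
  agg=17, idx=1, item=8
  agg=34, idx=2, item=15

Final answer: 34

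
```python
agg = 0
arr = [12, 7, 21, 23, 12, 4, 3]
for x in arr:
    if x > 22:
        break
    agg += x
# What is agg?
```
Trace:
  agg=0
  agg=12, x=12
  agg=19, x=7
  agg=40, x=21
  agg=40, x=23

Final answer: 40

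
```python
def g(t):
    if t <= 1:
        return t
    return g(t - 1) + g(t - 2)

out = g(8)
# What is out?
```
Call trace (a repeated sub-call is expanded the first time; later identical calls just restate its return value):
g(t=8)
  g(t=7)
    g(t=6)
      g(t=5)
        g(t=4)
          g(t=3)
            g(t=2)
              g(t=1)
              -> return 1
              g(t=0)
              -> return 0
            -> return 1
            g(t=1)
            -> return 1
          -> return 2
          g(t=2) -> return 1  (same call as traced above)
        -> return 3
        g(t=3) -> return 2  (same call as traced above)
      -> return 5
      g(t=4) -> return 3  (same call as traced above)
    -> return 8
    g(t=5) -> return 5  (same call as traced above)
  -> return 13
  g(t=6) -> return 8  (same call as traced above)
-> return 21

Final answer: 21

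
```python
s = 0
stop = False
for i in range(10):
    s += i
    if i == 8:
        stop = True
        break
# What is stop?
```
Trace:
  s=0
  s=0, stop=False
  s=0, stop=False, i=0
  s=1, stop=False, i=1
  s=3, stop=False, i=2
  s=6, stop=False, i=3
  s=10, stop=False, i=4
  s=15, stop=False, i=5
  s=21, stop=False, i=6
  s=28, stop=False, i=7
  s=36, stop=True, i=8

Final answer: True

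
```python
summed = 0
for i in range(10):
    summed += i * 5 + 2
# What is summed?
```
Trace:
  summed=0
  summed=2, i=0
  summed=9, i=1
  summed=21, i=2
  summed=38, i=3
  summed=60, i=4
  summed=87, i=5
  summed=119, i=6
  summed=156, i=7
  summed=198, i=8
  summed=245, i=9

Final answer: 245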